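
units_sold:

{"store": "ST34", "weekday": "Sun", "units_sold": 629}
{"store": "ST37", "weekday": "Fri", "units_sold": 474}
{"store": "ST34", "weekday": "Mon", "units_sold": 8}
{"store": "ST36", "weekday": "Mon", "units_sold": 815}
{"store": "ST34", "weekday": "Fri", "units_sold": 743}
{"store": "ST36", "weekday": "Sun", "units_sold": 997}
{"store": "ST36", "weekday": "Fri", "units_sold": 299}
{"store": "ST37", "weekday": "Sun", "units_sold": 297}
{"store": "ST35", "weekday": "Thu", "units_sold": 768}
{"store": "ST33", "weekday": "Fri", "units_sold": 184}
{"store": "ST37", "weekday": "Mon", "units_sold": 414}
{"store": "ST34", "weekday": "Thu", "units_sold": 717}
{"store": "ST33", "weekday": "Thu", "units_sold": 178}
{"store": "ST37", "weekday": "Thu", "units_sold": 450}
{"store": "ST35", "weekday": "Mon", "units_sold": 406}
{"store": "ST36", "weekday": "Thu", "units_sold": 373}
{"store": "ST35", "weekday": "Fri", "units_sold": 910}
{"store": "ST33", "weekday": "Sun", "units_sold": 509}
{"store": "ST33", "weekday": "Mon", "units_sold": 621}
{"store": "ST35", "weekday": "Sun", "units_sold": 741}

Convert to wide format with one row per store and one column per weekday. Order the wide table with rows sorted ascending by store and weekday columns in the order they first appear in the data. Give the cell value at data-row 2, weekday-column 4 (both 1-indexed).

With rows sorted ascending by store, row 2 is store=ST34. weekday columns in first-appearance order: Sun, Fri, Mon, Thu; column 4 is Thu.
Long rows with store=ST34, weekday=Thu: units_sold = 717.

717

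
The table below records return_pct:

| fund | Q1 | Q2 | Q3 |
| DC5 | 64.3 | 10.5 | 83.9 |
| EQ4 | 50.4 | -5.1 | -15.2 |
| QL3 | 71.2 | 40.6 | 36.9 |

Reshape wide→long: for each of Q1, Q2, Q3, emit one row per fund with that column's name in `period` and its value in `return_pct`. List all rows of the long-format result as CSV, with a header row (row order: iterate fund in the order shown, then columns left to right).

fund,period,return_pct
DC5,Q1,64.3
DC5,Q2,10.5
DC5,Q3,83.9
EQ4,Q1,50.4
EQ4,Q2,-5.1
EQ4,Q3,-15.2
QL3,Q1,71.2
QL3,Q2,40.6
QL3,Q3,36.9

Each (fund, column) pair becomes one row: 3 × 3 = 9 rows.
For example, (DC5, Q1) → return_pct=64.3.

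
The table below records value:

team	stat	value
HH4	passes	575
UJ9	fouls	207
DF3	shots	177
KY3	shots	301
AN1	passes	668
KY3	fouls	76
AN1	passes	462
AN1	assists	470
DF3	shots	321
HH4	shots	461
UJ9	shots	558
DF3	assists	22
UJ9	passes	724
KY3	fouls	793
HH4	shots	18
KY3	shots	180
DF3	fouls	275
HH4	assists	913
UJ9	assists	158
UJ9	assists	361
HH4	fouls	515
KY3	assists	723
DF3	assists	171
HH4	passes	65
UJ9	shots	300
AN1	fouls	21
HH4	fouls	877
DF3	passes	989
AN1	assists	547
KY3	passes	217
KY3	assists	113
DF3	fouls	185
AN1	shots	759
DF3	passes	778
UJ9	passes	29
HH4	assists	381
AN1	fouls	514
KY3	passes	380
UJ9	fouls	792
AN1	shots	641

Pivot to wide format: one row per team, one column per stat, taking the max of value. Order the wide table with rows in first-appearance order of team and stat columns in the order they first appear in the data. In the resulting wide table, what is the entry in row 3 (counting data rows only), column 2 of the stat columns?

275

With rows in first-appearance order of team, row 3 is team=DF3. stat columns in first-appearance order: passes, fouls, shots, assists; column 2 is fouls.
Long rows with team=DF3, stat=fouls: max(275, 185) = 275.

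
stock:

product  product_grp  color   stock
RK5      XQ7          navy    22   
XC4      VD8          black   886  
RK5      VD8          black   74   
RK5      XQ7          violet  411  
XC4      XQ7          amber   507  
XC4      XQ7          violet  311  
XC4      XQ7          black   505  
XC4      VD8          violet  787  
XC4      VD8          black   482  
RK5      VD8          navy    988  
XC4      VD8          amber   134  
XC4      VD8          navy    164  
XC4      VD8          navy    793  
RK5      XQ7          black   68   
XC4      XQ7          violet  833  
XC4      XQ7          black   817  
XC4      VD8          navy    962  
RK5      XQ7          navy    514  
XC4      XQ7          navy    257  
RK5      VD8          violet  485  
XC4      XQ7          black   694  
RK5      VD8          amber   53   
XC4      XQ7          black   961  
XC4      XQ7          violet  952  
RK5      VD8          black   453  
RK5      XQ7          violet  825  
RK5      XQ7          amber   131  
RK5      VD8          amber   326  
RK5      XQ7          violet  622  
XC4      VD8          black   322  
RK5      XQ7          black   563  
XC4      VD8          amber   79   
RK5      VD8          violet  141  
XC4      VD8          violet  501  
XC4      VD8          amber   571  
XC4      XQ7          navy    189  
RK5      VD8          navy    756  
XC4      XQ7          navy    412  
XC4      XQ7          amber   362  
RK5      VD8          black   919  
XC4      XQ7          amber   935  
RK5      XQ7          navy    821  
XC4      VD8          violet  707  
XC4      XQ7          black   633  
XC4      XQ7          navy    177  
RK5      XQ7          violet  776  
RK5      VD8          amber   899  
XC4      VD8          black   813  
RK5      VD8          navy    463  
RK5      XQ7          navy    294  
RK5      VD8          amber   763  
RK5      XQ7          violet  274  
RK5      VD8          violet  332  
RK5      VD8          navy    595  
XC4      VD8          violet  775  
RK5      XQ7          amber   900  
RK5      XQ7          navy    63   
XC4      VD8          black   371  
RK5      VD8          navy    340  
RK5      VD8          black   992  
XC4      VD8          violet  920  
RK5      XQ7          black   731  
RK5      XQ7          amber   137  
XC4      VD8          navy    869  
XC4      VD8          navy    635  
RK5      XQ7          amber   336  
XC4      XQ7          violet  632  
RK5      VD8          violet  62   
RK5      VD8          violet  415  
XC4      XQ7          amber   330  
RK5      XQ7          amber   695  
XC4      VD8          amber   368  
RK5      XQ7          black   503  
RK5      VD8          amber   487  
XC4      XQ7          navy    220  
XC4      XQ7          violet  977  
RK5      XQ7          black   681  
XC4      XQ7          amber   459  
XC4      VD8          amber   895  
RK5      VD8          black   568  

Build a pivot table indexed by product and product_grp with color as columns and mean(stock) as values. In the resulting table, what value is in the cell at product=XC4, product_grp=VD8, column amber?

409.40

Rows with product=XC4, product_grp=VD8 and color=amber: stock values are 134, 79, 571, 368, 895.
(134 + 79 + 571 + 368 + 895) / 5 = 409.40.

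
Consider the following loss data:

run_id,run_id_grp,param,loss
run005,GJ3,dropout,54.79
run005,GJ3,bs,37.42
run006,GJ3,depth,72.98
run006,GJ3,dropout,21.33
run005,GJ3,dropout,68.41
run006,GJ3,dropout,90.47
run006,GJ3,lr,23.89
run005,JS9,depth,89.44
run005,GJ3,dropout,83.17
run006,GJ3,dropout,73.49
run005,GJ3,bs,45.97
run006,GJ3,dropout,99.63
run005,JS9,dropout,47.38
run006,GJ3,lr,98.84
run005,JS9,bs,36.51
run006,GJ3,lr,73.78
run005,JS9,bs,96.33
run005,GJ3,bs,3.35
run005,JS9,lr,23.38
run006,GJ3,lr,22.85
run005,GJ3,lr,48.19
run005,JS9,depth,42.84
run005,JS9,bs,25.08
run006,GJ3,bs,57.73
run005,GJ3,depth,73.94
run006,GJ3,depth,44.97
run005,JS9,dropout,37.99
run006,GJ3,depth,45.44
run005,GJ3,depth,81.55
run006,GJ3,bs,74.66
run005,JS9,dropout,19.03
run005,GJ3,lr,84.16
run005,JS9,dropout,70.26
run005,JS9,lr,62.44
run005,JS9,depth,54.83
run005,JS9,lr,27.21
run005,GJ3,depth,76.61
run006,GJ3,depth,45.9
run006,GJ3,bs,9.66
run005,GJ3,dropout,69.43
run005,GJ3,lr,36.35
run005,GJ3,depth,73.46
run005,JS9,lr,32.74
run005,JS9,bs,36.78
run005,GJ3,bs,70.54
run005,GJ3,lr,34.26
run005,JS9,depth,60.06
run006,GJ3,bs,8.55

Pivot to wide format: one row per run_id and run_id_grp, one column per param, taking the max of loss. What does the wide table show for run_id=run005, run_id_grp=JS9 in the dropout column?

70.26

Rows with run_id=run005, run_id_grp=JS9 and param=dropout: loss values are 47.38, 37.99, 19.03, 70.26.
max(47.38, 37.99, 19.03, 70.26) = 70.26.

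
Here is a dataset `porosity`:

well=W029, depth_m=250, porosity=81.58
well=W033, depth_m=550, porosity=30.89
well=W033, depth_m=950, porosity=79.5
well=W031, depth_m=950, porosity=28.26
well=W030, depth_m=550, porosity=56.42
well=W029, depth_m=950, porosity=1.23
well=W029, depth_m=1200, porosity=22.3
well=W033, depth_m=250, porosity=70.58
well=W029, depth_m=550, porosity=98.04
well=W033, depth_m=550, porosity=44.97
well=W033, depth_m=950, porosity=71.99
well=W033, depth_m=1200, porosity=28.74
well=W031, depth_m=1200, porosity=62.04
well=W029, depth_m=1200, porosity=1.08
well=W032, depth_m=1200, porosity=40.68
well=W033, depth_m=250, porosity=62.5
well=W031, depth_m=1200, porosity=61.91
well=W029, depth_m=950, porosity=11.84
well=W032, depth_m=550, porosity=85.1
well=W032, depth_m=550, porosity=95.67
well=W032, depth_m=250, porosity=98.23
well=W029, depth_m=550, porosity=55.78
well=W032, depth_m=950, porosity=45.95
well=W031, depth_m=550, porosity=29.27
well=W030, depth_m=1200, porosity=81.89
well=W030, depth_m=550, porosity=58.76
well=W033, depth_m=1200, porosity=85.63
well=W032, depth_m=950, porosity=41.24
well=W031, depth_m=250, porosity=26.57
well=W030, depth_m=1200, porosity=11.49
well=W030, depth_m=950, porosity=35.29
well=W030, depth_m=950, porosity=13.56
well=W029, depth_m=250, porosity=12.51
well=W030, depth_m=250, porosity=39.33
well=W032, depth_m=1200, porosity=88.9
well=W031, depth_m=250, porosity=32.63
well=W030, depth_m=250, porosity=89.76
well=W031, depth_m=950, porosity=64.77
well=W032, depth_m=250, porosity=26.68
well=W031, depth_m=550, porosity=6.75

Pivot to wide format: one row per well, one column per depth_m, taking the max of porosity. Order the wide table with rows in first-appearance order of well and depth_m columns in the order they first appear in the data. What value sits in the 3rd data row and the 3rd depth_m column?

64.77

With rows in first-appearance order of well, row 3 is well=W031. depth_m columns in first-appearance order: 250, 550, 950, 1200; column 3 is 950.
Long rows with well=W031, depth_m=950: max(28.26, 64.77) = 64.77.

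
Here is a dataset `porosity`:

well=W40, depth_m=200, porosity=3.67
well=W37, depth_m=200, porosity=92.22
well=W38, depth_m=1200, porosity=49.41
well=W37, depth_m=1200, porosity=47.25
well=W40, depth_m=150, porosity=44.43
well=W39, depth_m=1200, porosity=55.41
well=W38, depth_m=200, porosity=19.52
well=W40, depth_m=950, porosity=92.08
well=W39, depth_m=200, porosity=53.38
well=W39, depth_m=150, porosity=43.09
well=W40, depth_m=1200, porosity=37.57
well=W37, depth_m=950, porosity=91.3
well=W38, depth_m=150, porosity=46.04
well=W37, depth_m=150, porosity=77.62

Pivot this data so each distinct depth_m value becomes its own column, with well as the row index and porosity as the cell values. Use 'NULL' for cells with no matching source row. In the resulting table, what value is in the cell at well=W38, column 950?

No long-format row has well=W38 and depth_m=950, so the cell is NULL.

NULL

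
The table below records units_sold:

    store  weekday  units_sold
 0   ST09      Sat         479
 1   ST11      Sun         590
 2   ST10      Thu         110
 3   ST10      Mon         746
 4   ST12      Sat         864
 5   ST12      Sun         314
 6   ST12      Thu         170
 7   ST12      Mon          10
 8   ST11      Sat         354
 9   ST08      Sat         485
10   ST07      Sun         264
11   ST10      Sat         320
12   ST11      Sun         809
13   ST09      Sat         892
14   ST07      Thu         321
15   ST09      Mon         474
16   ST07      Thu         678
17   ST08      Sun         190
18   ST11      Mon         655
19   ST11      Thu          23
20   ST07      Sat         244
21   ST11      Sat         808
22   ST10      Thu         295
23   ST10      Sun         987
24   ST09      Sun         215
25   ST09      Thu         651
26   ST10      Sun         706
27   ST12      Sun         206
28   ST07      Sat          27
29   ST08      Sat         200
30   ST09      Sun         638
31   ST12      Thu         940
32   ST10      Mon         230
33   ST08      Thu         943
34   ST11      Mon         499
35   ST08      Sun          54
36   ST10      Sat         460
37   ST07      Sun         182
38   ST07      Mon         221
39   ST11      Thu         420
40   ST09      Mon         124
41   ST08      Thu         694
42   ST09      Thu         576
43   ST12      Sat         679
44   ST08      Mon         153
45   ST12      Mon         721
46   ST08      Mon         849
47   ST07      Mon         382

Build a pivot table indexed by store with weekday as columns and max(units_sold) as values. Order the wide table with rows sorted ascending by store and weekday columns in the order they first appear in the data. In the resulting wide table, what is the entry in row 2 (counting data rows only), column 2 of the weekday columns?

190

With rows sorted ascending by store, row 2 is store=ST08. weekday columns in first-appearance order: Sat, Sun, Thu, Mon; column 2 is Sun.
Long rows with store=ST08, weekday=Sun: max(190, 54) = 190.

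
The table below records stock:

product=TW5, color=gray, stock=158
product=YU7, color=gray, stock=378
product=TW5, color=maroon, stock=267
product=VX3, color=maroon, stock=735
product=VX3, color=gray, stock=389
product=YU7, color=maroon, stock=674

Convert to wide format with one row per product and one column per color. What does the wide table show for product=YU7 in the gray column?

378

Wide layout: rows indexed by product, columns are the 2 distinct color values (gray, maroon).
Cell (product=YU7, color=gray) draws from the long row where product=YU7 and color=gray, which has stock=378.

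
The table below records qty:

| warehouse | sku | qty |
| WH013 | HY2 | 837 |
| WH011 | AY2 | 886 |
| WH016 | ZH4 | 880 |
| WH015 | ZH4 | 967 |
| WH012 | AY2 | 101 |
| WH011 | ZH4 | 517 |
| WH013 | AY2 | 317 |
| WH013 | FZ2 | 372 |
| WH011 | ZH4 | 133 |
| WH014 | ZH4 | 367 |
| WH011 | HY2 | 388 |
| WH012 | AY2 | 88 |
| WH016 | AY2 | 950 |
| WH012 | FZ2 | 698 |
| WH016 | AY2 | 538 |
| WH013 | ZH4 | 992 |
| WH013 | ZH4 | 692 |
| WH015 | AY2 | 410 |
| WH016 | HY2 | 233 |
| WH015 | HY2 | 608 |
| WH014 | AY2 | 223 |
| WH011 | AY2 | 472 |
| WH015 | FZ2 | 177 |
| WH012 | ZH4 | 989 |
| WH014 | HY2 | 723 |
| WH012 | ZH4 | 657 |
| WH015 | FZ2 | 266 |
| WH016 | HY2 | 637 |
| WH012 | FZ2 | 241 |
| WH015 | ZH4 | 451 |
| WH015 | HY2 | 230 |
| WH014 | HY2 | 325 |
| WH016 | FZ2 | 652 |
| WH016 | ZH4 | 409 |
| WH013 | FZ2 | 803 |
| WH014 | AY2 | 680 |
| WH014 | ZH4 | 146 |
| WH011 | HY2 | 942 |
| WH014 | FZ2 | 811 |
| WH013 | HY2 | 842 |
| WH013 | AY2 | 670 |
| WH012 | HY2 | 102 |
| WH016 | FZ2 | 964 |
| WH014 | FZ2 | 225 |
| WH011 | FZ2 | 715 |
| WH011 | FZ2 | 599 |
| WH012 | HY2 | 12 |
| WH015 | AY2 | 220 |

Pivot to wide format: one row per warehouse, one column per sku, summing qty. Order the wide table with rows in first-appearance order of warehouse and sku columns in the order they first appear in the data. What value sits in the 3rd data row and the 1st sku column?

870

With rows in first-appearance order of warehouse, row 3 is warehouse=WH016. sku columns in first-appearance order: HY2, AY2, ZH4, FZ2; column 1 is HY2.
Long rows with warehouse=WH016, sku=HY2: 233 + 637 = 870.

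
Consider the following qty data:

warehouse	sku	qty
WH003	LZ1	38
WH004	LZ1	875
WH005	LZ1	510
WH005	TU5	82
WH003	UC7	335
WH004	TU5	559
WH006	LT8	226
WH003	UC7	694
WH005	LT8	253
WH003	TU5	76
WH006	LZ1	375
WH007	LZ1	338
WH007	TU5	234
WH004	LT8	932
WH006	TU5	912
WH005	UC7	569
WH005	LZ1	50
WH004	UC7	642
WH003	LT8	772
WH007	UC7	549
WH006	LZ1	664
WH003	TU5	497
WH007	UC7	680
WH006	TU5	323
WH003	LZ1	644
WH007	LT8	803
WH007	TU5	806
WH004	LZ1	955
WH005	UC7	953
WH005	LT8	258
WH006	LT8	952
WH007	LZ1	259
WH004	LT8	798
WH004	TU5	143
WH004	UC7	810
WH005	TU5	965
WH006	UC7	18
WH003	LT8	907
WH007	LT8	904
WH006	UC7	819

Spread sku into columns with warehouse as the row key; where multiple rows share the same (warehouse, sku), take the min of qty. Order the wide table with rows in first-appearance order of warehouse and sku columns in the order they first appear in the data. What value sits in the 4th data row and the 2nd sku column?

With rows in first-appearance order of warehouse, row 4 is warehouse=WH006. sku columns in first-appearance order: LZ1, TU5, UC7, LT8; column 2 is TU5.
Long rows with warehouse=WH006, sku=TU5: min(912, 323) = 323.

323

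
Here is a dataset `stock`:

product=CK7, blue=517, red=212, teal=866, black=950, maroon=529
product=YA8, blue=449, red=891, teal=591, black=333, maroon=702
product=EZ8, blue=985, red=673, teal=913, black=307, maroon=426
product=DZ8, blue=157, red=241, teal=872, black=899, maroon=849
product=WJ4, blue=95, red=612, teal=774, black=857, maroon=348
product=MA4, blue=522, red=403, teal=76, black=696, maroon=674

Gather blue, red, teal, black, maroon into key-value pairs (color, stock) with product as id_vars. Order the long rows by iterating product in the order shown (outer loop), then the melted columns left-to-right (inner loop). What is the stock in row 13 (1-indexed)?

30 rows total (6 × 5). Row 13: index ⌊(13-1)/5⌋ = 2 into product → EZ8; (13-1) mod 5 = 2 into the melted columns → teal.
So row 13 is (EZ8, teal, 913); stock = 913.

913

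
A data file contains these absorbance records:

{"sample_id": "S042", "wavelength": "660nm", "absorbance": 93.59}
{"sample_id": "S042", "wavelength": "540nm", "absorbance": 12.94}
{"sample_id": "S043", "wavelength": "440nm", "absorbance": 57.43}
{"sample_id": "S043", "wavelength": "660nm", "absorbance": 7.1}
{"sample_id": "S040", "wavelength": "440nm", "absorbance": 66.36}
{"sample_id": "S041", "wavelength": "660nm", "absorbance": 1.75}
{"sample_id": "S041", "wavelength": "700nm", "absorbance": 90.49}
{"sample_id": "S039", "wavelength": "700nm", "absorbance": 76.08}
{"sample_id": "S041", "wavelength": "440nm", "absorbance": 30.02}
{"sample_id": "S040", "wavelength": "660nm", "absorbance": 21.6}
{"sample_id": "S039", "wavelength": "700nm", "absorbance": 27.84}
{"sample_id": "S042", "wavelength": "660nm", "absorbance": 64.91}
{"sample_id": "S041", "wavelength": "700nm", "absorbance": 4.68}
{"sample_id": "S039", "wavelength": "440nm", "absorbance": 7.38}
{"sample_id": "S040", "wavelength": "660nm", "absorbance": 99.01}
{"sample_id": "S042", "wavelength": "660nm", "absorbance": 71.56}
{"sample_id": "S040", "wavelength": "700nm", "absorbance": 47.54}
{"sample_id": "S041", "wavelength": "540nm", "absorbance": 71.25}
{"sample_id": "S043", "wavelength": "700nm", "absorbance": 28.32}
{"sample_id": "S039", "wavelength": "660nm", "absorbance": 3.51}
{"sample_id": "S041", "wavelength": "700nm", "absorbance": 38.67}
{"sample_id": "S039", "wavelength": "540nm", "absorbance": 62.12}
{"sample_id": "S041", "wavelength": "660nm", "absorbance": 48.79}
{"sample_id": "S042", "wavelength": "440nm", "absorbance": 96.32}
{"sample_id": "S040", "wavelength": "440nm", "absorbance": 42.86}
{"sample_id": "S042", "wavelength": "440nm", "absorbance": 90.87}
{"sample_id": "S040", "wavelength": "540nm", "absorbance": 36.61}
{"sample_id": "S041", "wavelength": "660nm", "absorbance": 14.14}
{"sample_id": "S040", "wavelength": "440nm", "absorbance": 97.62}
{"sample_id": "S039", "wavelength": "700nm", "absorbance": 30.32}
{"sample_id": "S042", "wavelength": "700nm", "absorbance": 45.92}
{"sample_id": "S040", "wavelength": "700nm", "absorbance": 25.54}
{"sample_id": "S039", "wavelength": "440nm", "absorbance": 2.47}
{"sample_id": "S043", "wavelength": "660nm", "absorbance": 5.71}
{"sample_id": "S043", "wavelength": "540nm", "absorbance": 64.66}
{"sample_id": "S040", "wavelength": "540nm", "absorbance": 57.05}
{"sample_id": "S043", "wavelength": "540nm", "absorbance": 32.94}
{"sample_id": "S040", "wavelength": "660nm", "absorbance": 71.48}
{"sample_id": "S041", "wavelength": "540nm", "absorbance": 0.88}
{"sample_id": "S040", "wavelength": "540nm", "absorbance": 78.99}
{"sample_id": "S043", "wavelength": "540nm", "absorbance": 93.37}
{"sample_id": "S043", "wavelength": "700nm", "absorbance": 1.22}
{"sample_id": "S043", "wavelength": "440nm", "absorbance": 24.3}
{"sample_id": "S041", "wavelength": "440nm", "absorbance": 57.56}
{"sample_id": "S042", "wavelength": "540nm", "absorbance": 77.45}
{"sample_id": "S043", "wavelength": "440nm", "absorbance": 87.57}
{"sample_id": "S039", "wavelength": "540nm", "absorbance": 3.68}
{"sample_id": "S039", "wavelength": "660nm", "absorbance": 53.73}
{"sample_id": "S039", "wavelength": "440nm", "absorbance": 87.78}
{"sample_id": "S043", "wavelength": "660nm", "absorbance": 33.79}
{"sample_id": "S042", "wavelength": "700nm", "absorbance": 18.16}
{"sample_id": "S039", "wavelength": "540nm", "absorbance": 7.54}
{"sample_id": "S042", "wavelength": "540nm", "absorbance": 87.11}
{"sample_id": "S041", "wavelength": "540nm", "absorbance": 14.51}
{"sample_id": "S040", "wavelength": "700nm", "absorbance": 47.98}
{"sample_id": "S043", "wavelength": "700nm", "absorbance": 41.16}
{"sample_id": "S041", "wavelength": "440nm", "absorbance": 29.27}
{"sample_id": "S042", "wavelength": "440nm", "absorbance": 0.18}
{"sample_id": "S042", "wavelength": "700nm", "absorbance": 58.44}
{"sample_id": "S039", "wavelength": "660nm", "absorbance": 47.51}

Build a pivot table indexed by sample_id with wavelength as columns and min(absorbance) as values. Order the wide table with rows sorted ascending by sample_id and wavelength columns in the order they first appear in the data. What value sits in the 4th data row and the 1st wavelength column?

64.91

With rows sorted ascending by sample_id, row 4 is sample_id=S042. wavelength columns in first-appearance order: 660nm, 540nm, 440nm, 700nm; column 1 is 660nm.
Long rows with sample_id=S042, wavelength=660nm: min(93.59, 64.91, 71.56) = 64.91.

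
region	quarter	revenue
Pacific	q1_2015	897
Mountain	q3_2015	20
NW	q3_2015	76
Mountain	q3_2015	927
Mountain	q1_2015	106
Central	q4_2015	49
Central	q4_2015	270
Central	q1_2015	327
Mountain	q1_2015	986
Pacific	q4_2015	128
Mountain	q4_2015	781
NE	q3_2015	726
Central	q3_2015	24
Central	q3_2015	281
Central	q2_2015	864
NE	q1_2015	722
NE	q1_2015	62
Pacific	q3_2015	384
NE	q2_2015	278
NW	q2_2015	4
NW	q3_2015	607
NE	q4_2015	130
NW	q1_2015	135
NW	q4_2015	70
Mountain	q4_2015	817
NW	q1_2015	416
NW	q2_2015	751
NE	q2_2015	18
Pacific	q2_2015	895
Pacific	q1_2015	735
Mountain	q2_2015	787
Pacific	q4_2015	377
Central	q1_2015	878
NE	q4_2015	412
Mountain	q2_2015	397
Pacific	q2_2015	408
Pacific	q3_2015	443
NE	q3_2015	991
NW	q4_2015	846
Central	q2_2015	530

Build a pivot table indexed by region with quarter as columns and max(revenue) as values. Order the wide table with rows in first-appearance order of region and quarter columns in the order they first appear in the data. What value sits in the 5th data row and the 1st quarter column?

722

With rows in first-appearance order of region, row 5 is region=NE. quarter columns in first-appearance order: q1_2015, q3_2015, q4_2015, q2_2015; column 1 is q1_2015.
Long rows with region=NE, quarter=q1_2015: max(722, 62) = 722.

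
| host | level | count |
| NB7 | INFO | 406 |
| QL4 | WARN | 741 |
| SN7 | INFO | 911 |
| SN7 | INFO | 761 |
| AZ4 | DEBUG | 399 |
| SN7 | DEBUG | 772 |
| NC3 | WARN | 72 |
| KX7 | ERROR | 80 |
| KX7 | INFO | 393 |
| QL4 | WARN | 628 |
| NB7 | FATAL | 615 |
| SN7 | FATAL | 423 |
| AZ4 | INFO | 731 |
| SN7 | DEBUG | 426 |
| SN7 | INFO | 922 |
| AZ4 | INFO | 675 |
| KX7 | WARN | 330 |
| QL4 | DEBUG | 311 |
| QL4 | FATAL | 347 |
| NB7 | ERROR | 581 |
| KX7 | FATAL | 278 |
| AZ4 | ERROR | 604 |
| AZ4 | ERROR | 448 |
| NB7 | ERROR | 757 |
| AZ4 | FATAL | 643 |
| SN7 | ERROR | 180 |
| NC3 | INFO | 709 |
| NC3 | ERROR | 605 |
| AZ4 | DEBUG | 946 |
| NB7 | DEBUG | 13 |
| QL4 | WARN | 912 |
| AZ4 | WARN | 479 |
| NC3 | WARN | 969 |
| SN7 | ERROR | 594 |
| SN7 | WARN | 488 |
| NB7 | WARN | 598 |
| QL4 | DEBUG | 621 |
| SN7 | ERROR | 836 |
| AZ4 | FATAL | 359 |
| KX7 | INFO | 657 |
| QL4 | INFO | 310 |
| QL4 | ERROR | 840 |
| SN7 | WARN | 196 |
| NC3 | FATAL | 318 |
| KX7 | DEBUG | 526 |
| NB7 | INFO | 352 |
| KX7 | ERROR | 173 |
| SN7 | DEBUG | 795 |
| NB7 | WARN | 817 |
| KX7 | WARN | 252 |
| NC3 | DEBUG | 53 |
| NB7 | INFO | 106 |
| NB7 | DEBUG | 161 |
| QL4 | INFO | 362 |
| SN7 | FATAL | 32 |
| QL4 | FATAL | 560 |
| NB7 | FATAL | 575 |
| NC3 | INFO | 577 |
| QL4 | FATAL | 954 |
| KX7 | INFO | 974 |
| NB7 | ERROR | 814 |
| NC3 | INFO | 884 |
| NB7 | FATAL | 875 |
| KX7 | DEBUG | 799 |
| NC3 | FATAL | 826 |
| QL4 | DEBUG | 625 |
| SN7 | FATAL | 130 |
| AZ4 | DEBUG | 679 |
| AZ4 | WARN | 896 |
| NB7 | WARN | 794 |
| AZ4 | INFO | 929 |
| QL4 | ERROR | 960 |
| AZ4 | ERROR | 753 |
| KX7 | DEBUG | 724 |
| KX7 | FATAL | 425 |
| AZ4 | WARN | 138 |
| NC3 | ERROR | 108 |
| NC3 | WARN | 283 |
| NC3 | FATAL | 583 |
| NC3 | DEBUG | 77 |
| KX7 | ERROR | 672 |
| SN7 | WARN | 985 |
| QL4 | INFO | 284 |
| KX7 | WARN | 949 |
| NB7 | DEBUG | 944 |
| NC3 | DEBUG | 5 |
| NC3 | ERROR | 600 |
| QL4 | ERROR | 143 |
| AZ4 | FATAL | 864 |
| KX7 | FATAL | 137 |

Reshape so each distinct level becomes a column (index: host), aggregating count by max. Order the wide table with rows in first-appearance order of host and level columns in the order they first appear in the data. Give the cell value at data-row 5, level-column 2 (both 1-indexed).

With rows in first-appearance order of host, row 5 is host=NC3. level columns in first-appearance order: INFO, WARN, DEBUG, ERROR, FATAL; column 2 is WARN.
Long rows with host=NC3, level=WARN: max(72, 969, 283) = 969.

969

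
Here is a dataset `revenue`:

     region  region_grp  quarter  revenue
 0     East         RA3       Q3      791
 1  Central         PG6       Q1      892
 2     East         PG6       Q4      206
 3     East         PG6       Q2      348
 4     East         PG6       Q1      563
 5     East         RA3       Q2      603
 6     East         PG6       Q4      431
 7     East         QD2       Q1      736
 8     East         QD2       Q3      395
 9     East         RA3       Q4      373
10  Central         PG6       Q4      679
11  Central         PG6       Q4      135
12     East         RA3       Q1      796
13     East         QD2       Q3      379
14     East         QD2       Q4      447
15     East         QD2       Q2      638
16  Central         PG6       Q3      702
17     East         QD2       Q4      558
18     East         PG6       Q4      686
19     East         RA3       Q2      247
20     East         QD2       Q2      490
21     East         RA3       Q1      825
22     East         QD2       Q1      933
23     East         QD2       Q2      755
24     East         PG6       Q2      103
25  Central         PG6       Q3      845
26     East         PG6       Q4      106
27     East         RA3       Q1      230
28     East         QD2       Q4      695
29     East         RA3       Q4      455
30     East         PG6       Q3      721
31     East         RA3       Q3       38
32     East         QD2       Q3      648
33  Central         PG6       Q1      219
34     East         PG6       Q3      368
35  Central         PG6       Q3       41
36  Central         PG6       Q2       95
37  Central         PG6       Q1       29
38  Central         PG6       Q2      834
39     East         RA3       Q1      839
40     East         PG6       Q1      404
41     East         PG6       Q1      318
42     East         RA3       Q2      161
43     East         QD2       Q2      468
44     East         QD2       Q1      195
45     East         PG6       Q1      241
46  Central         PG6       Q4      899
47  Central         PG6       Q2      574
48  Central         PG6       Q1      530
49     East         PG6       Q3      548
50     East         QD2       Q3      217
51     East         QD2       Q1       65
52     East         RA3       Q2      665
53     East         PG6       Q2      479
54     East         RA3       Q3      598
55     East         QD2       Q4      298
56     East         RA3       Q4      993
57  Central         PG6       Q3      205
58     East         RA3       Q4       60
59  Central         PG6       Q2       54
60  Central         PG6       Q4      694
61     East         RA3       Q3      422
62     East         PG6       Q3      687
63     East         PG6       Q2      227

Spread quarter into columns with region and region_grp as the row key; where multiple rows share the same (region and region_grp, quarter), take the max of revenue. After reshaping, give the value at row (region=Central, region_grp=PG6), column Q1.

Rows with region=Central, region_grp=PG6 and quarter=Q1: revenue values are 892, 219, 29, 530.
max(892, 219, 29, 530) = 892.

892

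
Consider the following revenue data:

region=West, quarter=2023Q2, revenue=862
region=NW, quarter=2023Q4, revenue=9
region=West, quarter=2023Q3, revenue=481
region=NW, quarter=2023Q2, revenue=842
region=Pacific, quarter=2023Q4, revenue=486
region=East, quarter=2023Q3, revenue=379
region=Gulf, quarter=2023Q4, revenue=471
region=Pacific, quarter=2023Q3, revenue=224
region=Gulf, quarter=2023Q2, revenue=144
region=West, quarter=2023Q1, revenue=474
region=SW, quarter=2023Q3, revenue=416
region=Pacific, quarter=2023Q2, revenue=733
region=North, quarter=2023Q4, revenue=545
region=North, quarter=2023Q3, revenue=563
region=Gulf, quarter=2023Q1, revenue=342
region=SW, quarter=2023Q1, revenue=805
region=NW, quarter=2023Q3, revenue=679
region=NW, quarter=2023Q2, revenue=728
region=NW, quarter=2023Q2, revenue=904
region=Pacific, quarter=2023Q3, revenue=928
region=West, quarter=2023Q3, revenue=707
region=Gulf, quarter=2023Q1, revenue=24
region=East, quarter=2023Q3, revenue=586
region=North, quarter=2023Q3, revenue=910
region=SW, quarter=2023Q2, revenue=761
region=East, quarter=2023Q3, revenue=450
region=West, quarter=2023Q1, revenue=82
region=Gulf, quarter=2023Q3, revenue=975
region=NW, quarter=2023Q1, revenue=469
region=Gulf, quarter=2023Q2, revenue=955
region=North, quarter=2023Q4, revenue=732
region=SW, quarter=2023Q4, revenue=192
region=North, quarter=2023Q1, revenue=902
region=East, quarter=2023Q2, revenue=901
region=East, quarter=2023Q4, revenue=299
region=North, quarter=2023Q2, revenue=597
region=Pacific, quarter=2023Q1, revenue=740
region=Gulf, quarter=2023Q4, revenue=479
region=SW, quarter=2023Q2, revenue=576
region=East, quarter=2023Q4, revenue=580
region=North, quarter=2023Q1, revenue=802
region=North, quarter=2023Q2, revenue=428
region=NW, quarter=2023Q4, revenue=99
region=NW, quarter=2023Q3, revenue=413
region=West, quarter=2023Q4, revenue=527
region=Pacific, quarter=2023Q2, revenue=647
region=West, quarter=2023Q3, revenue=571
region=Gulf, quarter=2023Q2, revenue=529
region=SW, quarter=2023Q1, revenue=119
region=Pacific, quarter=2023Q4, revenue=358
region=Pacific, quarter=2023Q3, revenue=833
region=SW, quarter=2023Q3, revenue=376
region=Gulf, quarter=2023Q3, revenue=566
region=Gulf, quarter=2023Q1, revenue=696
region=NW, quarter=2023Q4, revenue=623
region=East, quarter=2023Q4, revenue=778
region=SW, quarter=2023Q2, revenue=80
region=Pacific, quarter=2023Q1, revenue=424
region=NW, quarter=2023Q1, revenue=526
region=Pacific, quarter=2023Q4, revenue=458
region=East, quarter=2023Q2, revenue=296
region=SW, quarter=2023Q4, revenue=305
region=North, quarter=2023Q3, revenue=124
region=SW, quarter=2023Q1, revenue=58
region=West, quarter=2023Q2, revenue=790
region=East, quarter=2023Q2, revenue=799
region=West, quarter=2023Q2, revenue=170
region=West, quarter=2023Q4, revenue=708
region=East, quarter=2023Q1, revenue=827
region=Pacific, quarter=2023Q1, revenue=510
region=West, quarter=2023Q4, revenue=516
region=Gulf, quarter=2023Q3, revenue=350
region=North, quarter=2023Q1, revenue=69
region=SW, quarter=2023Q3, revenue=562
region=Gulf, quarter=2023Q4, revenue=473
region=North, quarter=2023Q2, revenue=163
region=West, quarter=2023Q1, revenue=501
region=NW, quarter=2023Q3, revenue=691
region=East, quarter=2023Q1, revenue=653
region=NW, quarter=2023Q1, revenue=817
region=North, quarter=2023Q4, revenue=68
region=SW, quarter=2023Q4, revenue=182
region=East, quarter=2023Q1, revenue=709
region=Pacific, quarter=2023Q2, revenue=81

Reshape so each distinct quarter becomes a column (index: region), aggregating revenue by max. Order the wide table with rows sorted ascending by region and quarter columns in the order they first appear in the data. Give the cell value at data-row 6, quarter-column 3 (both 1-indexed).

With rows sorted ascending by region, row 6 is region=SW. quarter columns in first-appearance order: 2023Q2, 2023Q4, 2023Q3, 2023Q1; column 3 is 2023Q3.
Long rows with region=SW, quarter=2023Q3: max(416, 376, 562) = 562.

562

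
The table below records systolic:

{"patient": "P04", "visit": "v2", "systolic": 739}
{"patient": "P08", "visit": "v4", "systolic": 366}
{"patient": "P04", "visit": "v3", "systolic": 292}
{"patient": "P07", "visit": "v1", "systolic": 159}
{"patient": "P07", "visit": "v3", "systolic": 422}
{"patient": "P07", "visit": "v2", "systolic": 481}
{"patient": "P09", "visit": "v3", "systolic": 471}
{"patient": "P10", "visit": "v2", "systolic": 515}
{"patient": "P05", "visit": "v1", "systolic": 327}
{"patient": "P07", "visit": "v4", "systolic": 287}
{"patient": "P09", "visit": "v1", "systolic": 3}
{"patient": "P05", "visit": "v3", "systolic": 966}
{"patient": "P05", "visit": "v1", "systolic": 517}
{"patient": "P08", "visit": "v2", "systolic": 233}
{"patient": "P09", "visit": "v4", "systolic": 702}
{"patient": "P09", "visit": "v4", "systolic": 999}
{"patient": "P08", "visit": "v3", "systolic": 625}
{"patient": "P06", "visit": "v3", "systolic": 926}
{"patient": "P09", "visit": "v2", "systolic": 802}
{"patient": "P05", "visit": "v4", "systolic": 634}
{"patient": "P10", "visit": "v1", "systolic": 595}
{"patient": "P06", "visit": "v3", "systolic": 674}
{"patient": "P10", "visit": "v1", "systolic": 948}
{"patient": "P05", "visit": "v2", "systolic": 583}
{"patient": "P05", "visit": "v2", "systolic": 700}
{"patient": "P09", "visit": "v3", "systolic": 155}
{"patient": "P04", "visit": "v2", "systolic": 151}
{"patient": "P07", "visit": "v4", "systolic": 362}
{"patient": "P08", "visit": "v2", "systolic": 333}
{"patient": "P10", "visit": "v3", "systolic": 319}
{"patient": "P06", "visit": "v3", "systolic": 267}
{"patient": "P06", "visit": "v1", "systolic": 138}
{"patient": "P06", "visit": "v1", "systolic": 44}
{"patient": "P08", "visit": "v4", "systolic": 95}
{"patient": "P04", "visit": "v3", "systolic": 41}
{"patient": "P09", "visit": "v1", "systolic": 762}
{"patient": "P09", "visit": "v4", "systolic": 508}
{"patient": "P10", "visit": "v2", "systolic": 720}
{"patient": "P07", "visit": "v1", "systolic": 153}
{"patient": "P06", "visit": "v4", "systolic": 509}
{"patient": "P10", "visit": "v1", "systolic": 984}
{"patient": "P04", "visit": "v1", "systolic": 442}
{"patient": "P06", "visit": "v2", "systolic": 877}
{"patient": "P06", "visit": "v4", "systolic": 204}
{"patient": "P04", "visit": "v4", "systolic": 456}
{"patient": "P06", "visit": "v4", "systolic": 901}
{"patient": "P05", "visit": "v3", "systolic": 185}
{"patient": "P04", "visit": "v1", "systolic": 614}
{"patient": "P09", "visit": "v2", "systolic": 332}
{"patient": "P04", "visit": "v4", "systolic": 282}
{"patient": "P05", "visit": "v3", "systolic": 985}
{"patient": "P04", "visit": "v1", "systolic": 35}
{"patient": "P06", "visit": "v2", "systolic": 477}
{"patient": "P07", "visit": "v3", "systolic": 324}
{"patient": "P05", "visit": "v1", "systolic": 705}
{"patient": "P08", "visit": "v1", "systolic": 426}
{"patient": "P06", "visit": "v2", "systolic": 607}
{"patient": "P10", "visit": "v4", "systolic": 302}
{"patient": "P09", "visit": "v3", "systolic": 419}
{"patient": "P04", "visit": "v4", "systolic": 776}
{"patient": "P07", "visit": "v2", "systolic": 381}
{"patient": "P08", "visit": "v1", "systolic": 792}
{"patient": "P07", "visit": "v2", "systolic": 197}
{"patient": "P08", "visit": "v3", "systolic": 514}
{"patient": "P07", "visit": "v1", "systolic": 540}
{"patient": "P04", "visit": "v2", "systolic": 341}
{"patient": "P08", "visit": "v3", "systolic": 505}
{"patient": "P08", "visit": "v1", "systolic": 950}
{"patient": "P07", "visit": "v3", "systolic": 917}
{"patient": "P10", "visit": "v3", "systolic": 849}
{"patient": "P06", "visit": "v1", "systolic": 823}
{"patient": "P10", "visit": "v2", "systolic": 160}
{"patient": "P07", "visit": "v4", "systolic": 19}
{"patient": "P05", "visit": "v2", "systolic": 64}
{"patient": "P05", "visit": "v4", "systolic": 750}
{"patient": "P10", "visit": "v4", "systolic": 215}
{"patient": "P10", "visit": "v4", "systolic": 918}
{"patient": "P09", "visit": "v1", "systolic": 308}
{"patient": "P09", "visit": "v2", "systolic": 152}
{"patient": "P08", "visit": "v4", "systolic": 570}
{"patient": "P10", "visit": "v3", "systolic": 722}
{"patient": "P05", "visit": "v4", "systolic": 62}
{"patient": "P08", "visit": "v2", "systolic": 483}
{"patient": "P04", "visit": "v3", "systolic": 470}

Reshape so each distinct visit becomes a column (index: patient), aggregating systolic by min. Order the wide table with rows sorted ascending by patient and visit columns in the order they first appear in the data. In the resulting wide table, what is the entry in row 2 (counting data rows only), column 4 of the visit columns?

With rows sorted ascending by patient, row 2 is patient=P05. visit columns in first-appearance order: v2, v4, v3, v1; column 4 is v1.
Long rows with patient=P05, visit=v1: min(327, 517, 705) = 327.

327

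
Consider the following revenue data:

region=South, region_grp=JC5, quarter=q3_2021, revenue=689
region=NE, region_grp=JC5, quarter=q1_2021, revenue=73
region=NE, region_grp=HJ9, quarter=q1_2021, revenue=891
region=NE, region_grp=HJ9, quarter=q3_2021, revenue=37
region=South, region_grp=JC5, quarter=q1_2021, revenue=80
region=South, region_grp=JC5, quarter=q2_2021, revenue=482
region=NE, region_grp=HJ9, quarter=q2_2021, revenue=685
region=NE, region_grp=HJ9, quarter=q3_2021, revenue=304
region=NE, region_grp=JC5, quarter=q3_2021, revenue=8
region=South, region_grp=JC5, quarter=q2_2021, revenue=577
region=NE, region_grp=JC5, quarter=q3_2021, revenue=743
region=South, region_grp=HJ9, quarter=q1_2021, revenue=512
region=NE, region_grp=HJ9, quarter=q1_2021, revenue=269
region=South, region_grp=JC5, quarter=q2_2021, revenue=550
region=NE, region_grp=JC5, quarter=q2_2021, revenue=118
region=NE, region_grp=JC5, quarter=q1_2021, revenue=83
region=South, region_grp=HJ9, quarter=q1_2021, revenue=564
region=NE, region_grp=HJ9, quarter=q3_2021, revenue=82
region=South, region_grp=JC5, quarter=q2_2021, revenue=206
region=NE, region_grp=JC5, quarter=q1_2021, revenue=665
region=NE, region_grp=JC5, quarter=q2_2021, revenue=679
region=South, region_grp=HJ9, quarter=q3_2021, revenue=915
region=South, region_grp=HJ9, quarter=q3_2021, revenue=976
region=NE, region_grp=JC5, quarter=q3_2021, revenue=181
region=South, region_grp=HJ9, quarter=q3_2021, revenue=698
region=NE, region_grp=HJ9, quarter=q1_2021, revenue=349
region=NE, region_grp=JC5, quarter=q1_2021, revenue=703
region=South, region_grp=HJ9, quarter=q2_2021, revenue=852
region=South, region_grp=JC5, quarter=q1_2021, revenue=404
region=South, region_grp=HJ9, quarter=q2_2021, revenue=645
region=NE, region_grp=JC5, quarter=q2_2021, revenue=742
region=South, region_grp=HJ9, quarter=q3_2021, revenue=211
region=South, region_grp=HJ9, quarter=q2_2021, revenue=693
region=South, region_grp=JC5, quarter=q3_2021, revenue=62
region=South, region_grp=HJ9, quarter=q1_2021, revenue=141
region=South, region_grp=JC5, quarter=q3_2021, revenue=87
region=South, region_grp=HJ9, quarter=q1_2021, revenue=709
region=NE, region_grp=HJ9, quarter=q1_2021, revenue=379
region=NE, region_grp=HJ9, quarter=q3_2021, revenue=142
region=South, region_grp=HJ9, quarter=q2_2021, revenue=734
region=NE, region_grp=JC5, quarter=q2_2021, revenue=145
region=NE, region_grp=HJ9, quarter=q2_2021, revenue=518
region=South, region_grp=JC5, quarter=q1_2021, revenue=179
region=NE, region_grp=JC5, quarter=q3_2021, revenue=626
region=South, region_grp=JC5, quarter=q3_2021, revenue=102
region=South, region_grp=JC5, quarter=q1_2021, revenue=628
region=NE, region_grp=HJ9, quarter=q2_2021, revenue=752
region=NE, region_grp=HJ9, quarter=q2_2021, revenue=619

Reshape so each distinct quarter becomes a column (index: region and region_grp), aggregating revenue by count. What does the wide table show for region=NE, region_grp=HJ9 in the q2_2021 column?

Rows with region=NE, region_grp=HJ9 and quarter=q2_2021: revenue values are 685, 518, 752, 619.
4 rows match — count = 4.

4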